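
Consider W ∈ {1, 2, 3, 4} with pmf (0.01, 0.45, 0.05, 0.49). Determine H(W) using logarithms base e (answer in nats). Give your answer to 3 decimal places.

0.905 nats

H(W) = −Σ p·ln p.
  −(0.01)·ln(0.01) = 0.0461
  −(0.45)·ln(0.45) = 0.3593
  −(0.05)·ln(0.05) = 0.1498
  −(0.49)·ln(0.49) = 0.3495
Sum: 0.0461 + 0.3593 + 0.1498 + 0.3495 = 0.905 nats.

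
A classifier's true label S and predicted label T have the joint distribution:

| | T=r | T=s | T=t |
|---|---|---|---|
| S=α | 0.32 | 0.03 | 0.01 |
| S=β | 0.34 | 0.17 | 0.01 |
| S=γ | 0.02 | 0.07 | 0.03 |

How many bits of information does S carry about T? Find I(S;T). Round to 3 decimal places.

Marginals: p(S) = (0.3600, 0.5200, 0.1200), p(T) = (0.6800, 0.2700, 0.0500).
I(S;T) = H(S) + H(T) − H(S,T).
H(S) = 1.3883, H(T) = 1.1045, H(S,T) = 2.3076.
I(S;T) = 1.3883 + 1.1045 − 2.3076 = 0.185 bits.

0.185 bits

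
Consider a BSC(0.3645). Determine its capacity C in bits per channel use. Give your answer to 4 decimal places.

0.0536 bits

Binary symmetric channel: C = 1 − h₂(ε) where h₂ is the binary entropy function.
h₂(0.3645) = −0.3645·log₂0.3645 − 0.6355·log₂0.6355 = 0.9464.
C = 1 − 0.9464 = 0.0536 bits per channel use.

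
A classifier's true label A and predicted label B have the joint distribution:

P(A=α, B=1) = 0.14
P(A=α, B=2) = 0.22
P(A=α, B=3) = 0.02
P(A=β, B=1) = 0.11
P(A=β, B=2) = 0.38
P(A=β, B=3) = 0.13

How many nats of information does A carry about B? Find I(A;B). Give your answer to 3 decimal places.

Marginals: p(A) = (0.3800, 0.6200), p(B) = (0.2500, 0.6000, 0.1500).
I(A;B) = H(A) + H(B) − H(A,B).
H(A) = 0.6641, H(B) = 0.9376, H(A,B) = 1.5623.
I(A;B) = 0.6641 + 0.9376 − 1.5623 = 0.039 nats.

0.039 nats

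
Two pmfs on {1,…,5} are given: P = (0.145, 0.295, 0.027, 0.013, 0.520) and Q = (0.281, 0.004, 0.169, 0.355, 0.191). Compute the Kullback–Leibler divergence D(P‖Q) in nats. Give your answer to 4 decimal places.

1.6011 nats

D(P‖Q) = Σ p·ln(p/q).
  0.145·ln(0.145/0.281) = -0.09594
  0.295·ln(0.295/0.004) = 1.26870
  0.027·ln(0.027/0.169) = -0.04952
  0.013·ln(0.013/0.355) = -0.04299
  0.520·ln(0.520/0.191) = 0.52081
D(P‖Q) = 1.6011 nats.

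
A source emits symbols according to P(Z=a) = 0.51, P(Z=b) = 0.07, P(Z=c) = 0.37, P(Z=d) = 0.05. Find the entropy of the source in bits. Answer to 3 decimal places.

1.511 bits

H(Z) = −Σ p·log₂ p.
  −(0.51)·log₂(0.51) = 0.4954
  −(0.07)·log₂(0.07) = 0.2686
  −(0.37)·log₂(0.37) = 0.5307
  −(0.05)·log₂(0.05) = 0.2161
Sum: 0.4954 + 0.2686 + 0.5307 + 0.2161 = 1.511 bits.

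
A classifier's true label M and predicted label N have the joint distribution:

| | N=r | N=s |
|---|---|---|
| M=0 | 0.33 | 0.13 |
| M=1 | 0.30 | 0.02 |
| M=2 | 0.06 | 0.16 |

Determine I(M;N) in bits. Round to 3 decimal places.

0.204 bits

Marginals: p(M) = (0.4600, 0.3200, 0.2200), p(N) = (0.6900, 0.3100).
I(M;N) = Σ p(x,y)·log₂[p(x,y)/(p(x)p(y))].
  (0,r): 0.33·log₂(1.0397) = 0.0185
  (0,s): 0.13·log₂(0.9116) = -0.0174
  (1,r): 0.30·log₂(1.3587) = 0.1327
  (1,s): 0.02·log₂(0.2016) = -0.0462
  (2,r): 0.06·log₂(0.3953) = -0.0803
  (2,s): 0.16·log₂(2.3460) = 0.1968
Sum = 0.204 bits.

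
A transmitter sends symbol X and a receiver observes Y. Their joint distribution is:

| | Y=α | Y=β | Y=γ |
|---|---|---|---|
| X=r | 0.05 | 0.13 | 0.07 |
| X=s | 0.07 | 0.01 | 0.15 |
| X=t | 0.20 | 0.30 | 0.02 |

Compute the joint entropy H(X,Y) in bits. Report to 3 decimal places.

H(X,Y) = −Σ p(x,y)·log₂ p(x,y) over all 9 cells.
  cell (r,α): −0.05·log₂0.05 = 0.2161
  cell (r,β): −0.13·log₂0.13 = 0.3826
  cell (r,γ): −0.07·log₂0.07 = 0.2686
  cell (s,α): −0.07·log₂0.07 = 0.2686
  cell (s,β): −0.01·log₂0.01 = 0.0664
  cell (s,γ): −0.15·log₂0.15 = 0.4105
  cell (t,α): −0.20·log₂0.20 = 0.4644
  cell (t,β): −0.30·log₂0.30 = 0.5211
  cell (t,γ): −0.02·log₂0.02 = 0.1129
Sum = 2.711 bits.

2.711 bits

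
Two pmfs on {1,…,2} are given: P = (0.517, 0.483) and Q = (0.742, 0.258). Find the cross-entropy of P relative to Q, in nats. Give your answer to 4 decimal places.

0.8086 nats

H(P,Q) = −Σ p·ln q.
  −0.517·ln(0.742) = 0.15428
  −0.483·ln(0.258) = 0.65437
H(P,Q) = 0.8086 nats.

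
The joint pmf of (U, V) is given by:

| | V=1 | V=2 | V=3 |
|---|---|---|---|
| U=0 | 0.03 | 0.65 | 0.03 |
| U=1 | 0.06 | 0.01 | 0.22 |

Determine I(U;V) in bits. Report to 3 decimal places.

Marginals: p(U) = (0.7100, 0.2900), p(V) = (0.0900, 0.6600, 0.2500).
I(U;V) = H(U) + H(V) − H(U,V).
H(U) = 0.8687, H(V) = 1.2083, H(U,V) = 1.4980.
I(U;V) = 0.8687 + 1.2083 − 1.4980 = 0.579 bits.

0.579 bits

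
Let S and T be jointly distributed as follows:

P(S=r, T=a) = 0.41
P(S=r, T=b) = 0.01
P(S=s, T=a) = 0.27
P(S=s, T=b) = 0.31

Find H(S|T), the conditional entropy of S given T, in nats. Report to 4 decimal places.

Chain rule: H(S|T) = H(S,T) − H(T).
Marginals: p(S) = (0.4200, 0.5800), p(T) = (0.6800, 0.3200).
H(S,T) = 1.1282 nats; H(T) = 0.6269 nats.
H(S|T) = 1.1282 − 0.6269 = 0.5013 nats.

0.5013 nats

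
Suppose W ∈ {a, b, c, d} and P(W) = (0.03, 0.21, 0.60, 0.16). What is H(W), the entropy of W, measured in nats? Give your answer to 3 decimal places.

1.033 nats

H(W) = −Σ p·ln p.
  −(0.03)·ln(0.03) = 0.1052
  −(0.21)·ln(0.21) = 0.3277
  −(0.60)·ln(0.60) = 0.3065
  −(0.16)·ln(0.16) = 0.2932
Sum: 0.1052 + 0.3277 + 0.3065 + 0.2932 = 1.033 nats.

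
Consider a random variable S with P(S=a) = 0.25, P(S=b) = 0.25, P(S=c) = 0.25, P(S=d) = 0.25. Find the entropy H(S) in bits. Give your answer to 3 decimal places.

H(S) = −Σ p·log₂ p.
  −(0.25)·log₂(0.25) = 0.5000
  −(0.25)·log₂(0.25) = 0.5000
  −(0.25)·log₂(0.25) = 0.5000
  −(0.25)·log₂(0.25) = 0.5000
Sum: 0.5000 + 0.5000 + 0.5000 + 0.5000 = 2.000 bits.

2.000 bits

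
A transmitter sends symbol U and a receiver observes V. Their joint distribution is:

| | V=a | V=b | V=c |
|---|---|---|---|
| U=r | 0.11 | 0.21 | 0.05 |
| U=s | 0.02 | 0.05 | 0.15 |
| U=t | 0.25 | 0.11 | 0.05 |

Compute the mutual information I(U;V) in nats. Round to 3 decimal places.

Marginals: p(U) = (0.3700, 0.2200, 0.4100), p(V) = (0.3800, 0.3700, 0.2500).
I(U;V) = H(U) + H(V) − H(U,V).
H(U) = 1.0665, H(V) = 1.0821, H(U,V) = 1.9721.
I(U;V) = 1.0665 + 1.0821 − 1.9721 = 0.177 nats.

0.177 nats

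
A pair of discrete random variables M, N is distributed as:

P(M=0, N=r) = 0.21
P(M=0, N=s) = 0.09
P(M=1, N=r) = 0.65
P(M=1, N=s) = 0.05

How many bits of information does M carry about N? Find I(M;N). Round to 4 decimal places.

0.0600 bits

Marginals: p(M) = (0.3000, 0.7000), p(N) = (0.8600, 0.1400).
I(M;N) = Σ p(x,y)·log₂[p(x,y)/(p(x)p(y))].
  (0,r): 0.21·log₂(0.8140) = -0.06237
  (0,s): 0.09·log₂(2.1429) = 0.09896
  (1,r): 0.65·log₂(1.0797) = 0.07194
  (1,s): 0.05·log₂(0.5102) = -0.04854
Sum = 0.0600 bits.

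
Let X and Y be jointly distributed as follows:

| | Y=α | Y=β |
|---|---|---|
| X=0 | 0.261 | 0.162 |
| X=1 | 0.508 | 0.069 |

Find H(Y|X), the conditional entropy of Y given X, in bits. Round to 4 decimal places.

0.7109 bits

Marginals: p(X) = (0.4230, 0.5770), p(Y) = (0.7690, 0.2310).
H(Y|X) = Σ p(X) · H(Y|X=·).
  X=0: p=0.4230, H(Y|X=0) = 0.9601
  X=1: p=0.5770, H(Y|X=1) = 0.5282
Weighted sum = 0.7109 bits.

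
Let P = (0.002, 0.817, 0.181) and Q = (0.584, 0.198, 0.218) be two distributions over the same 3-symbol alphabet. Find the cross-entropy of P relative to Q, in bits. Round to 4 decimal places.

2.3082 bits

H(P,Q) = −Σ p·log₂ q.
  −0.002·log₂(0.584) = 0.00155
  −0.817·log₂(0.198) = 1.90886
  −0.181·log₂(0.218) = 0.39777
H(P,Q) = 2.3082 bits.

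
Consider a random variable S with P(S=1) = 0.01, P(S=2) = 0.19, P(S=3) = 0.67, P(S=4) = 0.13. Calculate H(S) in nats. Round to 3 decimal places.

H(S) = −Σ p·ln p.
  −(0.01)·ln(0.01) = 0.0461
  −(0.19)·ln(0.19) = 0.3155
  −(0.67)·ln(0.67) = 0.2683
  −(0.13)·ln(0.13) = 0.2652
Sum: 0.0461 + 0.3155 + 0.2683 + 0.2652 = 0.895 nats.

0.895 nats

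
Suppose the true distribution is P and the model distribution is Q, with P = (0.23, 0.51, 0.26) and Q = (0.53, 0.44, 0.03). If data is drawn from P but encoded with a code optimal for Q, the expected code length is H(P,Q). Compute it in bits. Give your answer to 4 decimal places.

H(P,Q) = −Σ p·log₂ q.
  −0.23·log₂(0.53) = 0.21067
  −0.51·log₂(0.44) = 0.60406
  −0.26·log₂(0.03) = 1.31531
H(P,Q) = 2.1300 bits.

2.1300 bits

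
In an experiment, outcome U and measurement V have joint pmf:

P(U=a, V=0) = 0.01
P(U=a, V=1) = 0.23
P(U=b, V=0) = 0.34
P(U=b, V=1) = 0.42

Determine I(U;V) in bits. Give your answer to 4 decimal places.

Marginals: p(U) = (0.2400, 0.7600), p(V) = (0.3500, 0.6500).
I(U;V) = H(U) + H(V) − H(U,V).
H(U) = 0.7950, H(V) = 0.9341, H(U,V) = 1.6089.
I(U;V) = 0.7950 + 0.9341 − 1.6089 = 0.1202 bits.

0.1202 bits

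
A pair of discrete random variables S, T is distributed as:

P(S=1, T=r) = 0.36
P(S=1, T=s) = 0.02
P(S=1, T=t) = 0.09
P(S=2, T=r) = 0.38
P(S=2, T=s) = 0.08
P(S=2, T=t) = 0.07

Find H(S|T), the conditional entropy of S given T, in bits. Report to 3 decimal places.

0.970 bits

Chain rule: H(S|T) = H(S,T) − H(T).
Marginals: p(S) = (0.4700, 0.5300), p(T) = (0.7400, 0.1000, 0.1600).
H(S,T) = 2.0467 bits; H(T) = 1.0767 bits.
H(S|T) = 2.0467 − 1.0767 = 0.970 bits.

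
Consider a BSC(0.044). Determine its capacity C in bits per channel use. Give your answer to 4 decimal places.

0.7397 bits

Binary symmetric channel: C = 1 − h₂(ε) where h₂ is the binary entropy function.
h₂(0.044) = −0.044·log₂0.044 − 0.956·log₂0.956 = 0.2603.
C = 1 − 0.2603 = 0.7397 bits per channel use.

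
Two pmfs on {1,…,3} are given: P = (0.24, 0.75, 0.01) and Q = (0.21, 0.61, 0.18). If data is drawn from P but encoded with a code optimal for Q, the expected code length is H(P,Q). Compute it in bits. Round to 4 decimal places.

H(P,Q) = −Σ p·log₂ q.
  −0.24·log₂(0.21) = 0.54037
  −0.75·log₂(0.61) = 0.53484
  −0.01·log₂(0.18) = 0.02474
H(P,Q) = 1.0999 bits.

1.0999 bits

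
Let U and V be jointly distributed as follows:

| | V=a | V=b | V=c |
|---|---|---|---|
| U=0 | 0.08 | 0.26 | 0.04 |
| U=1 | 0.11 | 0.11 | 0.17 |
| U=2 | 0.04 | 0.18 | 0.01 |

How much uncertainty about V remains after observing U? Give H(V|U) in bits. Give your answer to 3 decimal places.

1.267 bits

Chain rule: H(V|U) = H(U,V) − H(U).
Marginals: p(U) = (0.3800, 0.3900, 0.2300), p(V) = (0.2300, 0.5500, 0.2200).
H(U,V) = 2.8152 bits; H(U) = 1.5479 bits.
H(V|U) = 2.8152 − 1.5479 = 1.267 bits.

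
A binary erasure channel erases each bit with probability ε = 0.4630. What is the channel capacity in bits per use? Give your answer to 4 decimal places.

Binary erasure channel: capacity C = 1 − ε.
C = 1 − 0.4630 = 0.5370 bits per channel use.

0.5370 bits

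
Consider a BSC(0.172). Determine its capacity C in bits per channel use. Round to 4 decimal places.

Binary symmetric channel: C = 1 − h₂(ε) where h₂ is the binary entropy function.
h₂(0.172) = −0.172·log₂0.172 − 0.828·log₂0.828 = 0.6623.
C = 1 − 0.6623 = 0.3377 bits per channel use.

0.3377 bits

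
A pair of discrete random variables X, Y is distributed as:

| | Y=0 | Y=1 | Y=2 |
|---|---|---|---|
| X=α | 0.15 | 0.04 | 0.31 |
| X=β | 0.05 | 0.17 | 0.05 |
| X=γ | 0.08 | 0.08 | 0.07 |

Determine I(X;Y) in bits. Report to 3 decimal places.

0.215 bits

Marginals: p(X) = (0.5000, 0.2700, 0.2300), p(Y) = (0.2800, 0.2900, 0.4300).
I(X;Y) = Σ p(x,y)·log₂[p(x,y)/(p(x)p(y))].
  (α,0): 0.15·log₂(1.0714) = 0.0149
  (α,1): 0.04·log₂(0.2759) = -0.0743
  (α,2): 0.31·log₂(1.4419) = 0.1637
  (β,0): 0.05·log₂(0.6614) = -0.0298
  (β,1): 0.17·log₂(2.1711) = 0.1901
  (β,2): 0.05·log₂(0.4307) = -0.0608
  (γ,0): 0.08·log₂(1.2422) = 0.0250
  (γ,1): 0.08·log₂(1.1994) = 0.0210
  (γ,2): 0.07·log₂(0.7078) = -0.0349
Sum = 0.215 bits.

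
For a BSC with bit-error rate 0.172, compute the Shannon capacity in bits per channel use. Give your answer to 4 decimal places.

0.3377 bits

Binary symmetric channel: C = 1 − h₂(ε) where h₂ is the binary entropy function.
h₂(0.172) = −0.172·log₂0.172 − 0.828·log₂0.828 = 0.6623.
C = 1 − 0.6623 = 0.3377 bits per channel use.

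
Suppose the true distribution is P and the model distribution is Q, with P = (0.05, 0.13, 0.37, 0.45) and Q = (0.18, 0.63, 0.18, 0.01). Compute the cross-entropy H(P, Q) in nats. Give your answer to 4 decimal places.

2.8526 nats

H(P,Q) = −Σ p·ln q.
  −0.05·ln(0.18) = 0.08574
  −0.13·ln(0.63) = 0.06006
  −0.37·ln(0.18) = 0.63448
  −0.45·ln(0.01) = 2.07233
H(P,Q) = 2.8526 nats.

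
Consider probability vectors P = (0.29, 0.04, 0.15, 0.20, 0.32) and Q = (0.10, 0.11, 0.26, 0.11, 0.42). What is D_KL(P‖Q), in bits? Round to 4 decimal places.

D(P‖Q) = Σ p·log₂(p/q).
  0.29·log₂(0.29/0.10) = 0.44546
  0.04·log₂(0.04/0.11) = -0.05838
  0.15·log₂(0.15/0.26) = -0.11903
  0.20·log₂(0.20/0.11) = 0.17250
  0.32·log₂(0.32/0.42) = -0.12554
D(P‖Q) = 0.3150 bits.

0.3150 bits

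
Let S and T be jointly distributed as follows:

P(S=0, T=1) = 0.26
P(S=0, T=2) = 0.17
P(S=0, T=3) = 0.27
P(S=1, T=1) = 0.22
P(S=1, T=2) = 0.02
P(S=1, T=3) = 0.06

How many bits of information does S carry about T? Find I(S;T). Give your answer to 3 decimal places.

Marginals: p(S) = (0.7000, 0.3000), p(T) = (0.4800, 0.1900, 0.3300).
I(S;T) = Σ p(x,y)·log₂[p(x,y)/(p(x)p(y))].
  (0,1): 0.26·log₂(0.7738) = -0.0962
  (0,2): 0.17·log₂(1.2782) = 0.0602
  (0,3): 0.27·log₂(1.1688) = 0.0608
  (1,1): 0.22·log₂(1.5278) = 0.1345
  (1,2): 0.02·log₂(0.3509) = -0.0302
  (1,3): 0.06·log₂(0.6061) = -0.0433
Sum = 0.086 bits.

0.086 bits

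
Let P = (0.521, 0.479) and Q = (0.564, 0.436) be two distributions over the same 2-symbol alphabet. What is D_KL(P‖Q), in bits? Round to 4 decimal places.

D(P‖Q) = Σ p·log₂(p/q).
  0.521·log₂(0.521/0.564) = -0.05961
  0.479·log₂(0.479/0.436) = 0.06500
D(P‖Q) = 0.0054 bits.

0.0054 bits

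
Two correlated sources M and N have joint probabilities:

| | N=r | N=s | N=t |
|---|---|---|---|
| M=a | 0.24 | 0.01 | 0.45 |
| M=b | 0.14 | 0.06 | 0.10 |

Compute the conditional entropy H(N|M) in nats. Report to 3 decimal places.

Chain rule: H(N|M) = H(M,N) − H(M).
Marginals: p(M) = (0.7000, 0.3000), p(N) = (0.3800, 0.0700, 0.5500).
H(M,N) = 1.4222 nats; H(M) = 0.6109 nats.
H(N|M) = 1.4222 − 0.6109 = 0.811 nats.

0.811 nats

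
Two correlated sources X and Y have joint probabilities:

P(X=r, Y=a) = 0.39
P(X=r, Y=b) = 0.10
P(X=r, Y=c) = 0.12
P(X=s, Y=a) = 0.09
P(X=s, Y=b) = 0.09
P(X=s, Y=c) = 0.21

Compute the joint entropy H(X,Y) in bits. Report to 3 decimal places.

2.327 bits

H(X,Y) = −Σ p(x,y)·log₂ p(x,y) over all 6 cells.
  cell (r,a): −0.39·log₂0.39 = 0.5298
  cell (r,b): −0.10·log₂0.10 = 0.3322
  cell (r,c): −0.12·log₂0.12 = 0.3671
  cell (s,a): −0.09·log₂0.09 = 0.3127
  cell (s,b): −0.09·log₂0.09 = 0.3127
  cell (s,c): −0.21·log₂0.21 = 0.4728
Sum = 2.327 bits.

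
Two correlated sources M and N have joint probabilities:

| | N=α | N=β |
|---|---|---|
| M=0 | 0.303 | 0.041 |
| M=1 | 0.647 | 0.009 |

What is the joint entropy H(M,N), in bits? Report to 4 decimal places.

H(M,N) = −Σ p(x,y)·log₂ p(x,y) over all 4 cells.
  cell (0,α): −0.303·log₂0.303 = 0.52195
  cell (0,β): −0.041·log₂0.041 = 0.18894
  cell (1,α): −0.647·log₂0.647 = 0.40642
  cell (1,β): −0.009·log₂0.009 = 0.06116
Sum = 1.1785 bits.

1.1785 bits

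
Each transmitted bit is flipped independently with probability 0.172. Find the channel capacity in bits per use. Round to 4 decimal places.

Binary symmetric channel: C = 1 − h₂(ε) where h₂ is the binary entropy function.
h₂(0.172) = −0.172·log₂0.172 − 0.828·log₂0.828 = 0.6623.
C = 1 − 0.6623 = 0.3377 bits per channel use.

0.3377 bits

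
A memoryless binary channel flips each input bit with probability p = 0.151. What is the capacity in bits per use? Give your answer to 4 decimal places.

0.3877 bits

Binary symmetric channel: C = 1 − h₂(ε) where h₂ is the binary entropy function.
h₂(0.151) = −0.151·log₂0.151 − 0.849·log₂0.849 = 0.6123.
C = 1 − 0.6123 = 0.3877 bits per channel use.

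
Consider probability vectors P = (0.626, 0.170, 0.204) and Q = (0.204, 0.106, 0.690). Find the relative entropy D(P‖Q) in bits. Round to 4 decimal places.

0.7698 bits

D(P‖Q) = Σ p·log₂(p/q).
  0.626·log₂(0.626/0.204) = 1.01261
  0.170·log₂(0.170/0.106) = 0.11585
  0.204·log₂(0.204/0.690) = -0.35864
D(P‖Q) = 0.7698 bits.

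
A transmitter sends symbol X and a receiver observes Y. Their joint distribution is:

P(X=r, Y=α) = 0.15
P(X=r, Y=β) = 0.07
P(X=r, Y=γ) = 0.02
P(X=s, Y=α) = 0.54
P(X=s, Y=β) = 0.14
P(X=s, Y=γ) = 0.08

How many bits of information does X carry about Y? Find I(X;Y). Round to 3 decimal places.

Marginals: p(X) = (0.2400, 0.7600), p(Y) = (0.6900, 0.2100, 0.1000).
I(X;Y) = Σ p(x,y)·log₂[p(x,y)/(p(x)p(y))].
  (r,α): 0.15·log₂(0.9058) = -0.0214
  (r,β): 0.07·log₂(1.3889) = 0.0332
  (r,γ): 0.02·log₂(0.8333) = -0.0053
  (s,α): 0.54·log₂(1.0297) = 0.0228
  (s,β): 0.14·log₂(0.8772) = -0.0265
  (s,γ): 0.08·log₂(1.0526) = 0.0059
Sum = 0.009 bits.

0.009 bits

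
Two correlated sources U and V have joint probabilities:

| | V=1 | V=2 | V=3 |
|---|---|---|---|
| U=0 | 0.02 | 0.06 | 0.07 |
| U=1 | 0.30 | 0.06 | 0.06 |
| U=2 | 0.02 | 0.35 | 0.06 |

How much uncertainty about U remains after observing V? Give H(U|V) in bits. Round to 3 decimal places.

Chain rule: H(U|V) = H(U,V) − H(V).
Marginals: p(U) = (0.1500, 0.4200, 0.4300), p(V) = (0.3400, 0.4700, 0.1900).
H(U,V) = 2.5196 bits; H(V) = 1.4964 bits.
H(U|V) = 2.5196 − 1.4964 = 1.023 bits.

1.023 bits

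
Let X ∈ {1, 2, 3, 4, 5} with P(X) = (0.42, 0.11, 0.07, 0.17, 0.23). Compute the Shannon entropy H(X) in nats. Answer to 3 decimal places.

H(X) = −Σ p·ln p.
  −(0.42)·ln(0.42) = 0.3644
  −(0.11)·ln(0.11) = 0.2428
  −(0.07)·ln(0.07) = 0.1861
  −(0.17)·ln(0.17) = 0.3012
  −(0.23)·ln(0.23) = 0.3380
Sum: 0.3644 + 0.2428 + 0.1861 + 0.3012 + 0.3380 = 1.433 nats.

1.433 nats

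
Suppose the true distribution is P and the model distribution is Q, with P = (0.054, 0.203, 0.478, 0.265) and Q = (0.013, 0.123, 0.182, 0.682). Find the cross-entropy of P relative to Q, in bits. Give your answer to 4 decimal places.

H(P,Q) = −Σ p·log₂ q.
  −0.054·log₂(0.013) = 0.33833
  −0.203·log₂(0.123) = 0.61372
  −0.478·log₂(0.182) = 1.17492
  −0.265·log₂(0.682) = 0.14632
H(P,Q) = 2.2733 bits.

2.2733 bits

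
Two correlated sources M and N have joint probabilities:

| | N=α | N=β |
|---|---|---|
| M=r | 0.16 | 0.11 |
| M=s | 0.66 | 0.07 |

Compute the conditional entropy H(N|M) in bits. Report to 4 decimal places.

Marginals: p(M) = (0.2700, 0.7300), p(N) = (0.8200, 0.1800).
H(N|M) = Σ p(M) · H(N|M=·).
  M=r: p=0.2700, H(N|M=r) = 0.9751
  M=s: p=0.7300, H(N|M=s) = 0.4558
Weighted sum = 0.5960 bits.

0.5960 bits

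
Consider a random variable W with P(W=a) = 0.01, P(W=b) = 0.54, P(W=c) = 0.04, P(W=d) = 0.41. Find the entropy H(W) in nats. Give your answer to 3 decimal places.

0.873 nats

H(W) = −Σ p·ln p.
  −(0.01)·ln(0.01) = 0.0461
  −(0.54)·ln(0.54) = 0.3327
  −(0.04)·ln(0.04) = 0.1288
  −(0.41)·ln(0.41) = 0.3656
Sum: 0.0461 + 0.3327 + 0.1288 + 0.3656 = 0.873 nats.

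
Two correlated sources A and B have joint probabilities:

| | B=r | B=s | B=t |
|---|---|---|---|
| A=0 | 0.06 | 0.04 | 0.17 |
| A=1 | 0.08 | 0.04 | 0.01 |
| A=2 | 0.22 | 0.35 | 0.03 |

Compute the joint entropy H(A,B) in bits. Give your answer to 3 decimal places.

H(A,B) = −Σ p(x,y)·log₂ p(x,y) over all 9 cells.
  cell (0,r): −0.06·log₂0.06 = 0.2435
  cell (0,s): −0.04·log₂0.04 = 0.1858
  cell (0,t): −0.17·log₂0.17 = 0.4346
  cell (1,r): −0.08·log₂0.08 = 0.2915
  cell (1,s): −0.04·log₂0.04 = 0.1858
  cell (1,t): −0.01·log₂0.01 = 0.0664
  cell (2,r): −0.22·log₂0.22 = 0.4806
  cell (2,s): −0.35·log₂0.35 = 0.5301
  cell (2,t): −0.03·log₂0.03 = 0.1518
Sum = 2.570 bits.

2.570 bits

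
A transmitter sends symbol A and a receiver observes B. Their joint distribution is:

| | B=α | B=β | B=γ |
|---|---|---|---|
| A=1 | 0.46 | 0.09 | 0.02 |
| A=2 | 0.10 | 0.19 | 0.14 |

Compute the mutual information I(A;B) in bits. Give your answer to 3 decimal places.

0.266 bits

Marginals: p(A) = (0.5700, 0.4300), p(B) = (0.5600, 0.2800, 0.1600).
I(A;B) = Σ p(x,y)·log₂[p(x,y)/(p(x)p(y))].
  (1,α): 0.46·log₂(1.4411) = 0.2425
  (1,β): 0.09·log₂(0.5639) = -0.0744
  (1,γ): 0.02·log₂(0.2193) = -0.0438
  (2,α): 0.10·log₂(0.4153) = -0.1268
  (2,β): 0.19·log₂(1.5781) = 0.1251
  (2,γ): 0.14·log₂(2.0349) = 0.1435
Sum = 0.266 bits.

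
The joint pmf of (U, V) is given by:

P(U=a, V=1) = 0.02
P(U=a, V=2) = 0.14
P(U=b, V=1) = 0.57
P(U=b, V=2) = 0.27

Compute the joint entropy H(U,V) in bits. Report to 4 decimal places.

1.4823 bits

H(U,V) = −Σ p(x,y)·log₂ p(x,y) over all 4 cells.
  cell (a,1): −0.02·log₂0.02 = 0.11288
  cell (a,2): −0.14·log₂0.14 = 0.39711
  cell (b,1): −0.57·log₂0.57 = 0.46225
  cell (b,2): −0.27·log₂0.27 = 0.51002
Sum = 1.4823 bits.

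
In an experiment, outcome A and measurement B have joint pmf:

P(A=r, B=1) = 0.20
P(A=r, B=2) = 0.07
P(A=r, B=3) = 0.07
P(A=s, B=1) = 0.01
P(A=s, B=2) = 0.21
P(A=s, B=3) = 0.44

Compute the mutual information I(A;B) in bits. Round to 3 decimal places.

Marginals: p(A) = (0.3400, 0.6600), p(B) = (0.2100, 0.2800, 0.5100).
I(A;B) = H(A) + H(B) − H(A,B).
H(A) = 0.9248, H(B) = 1.4825, H(A,B) = 2.0619.
I(A;B) = 0.9248 + 1.4825 − 2.0619 = 0.345 bits.

0.345 bits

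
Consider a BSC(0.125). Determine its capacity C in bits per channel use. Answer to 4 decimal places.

0.4564 bits

Binary symmetric channel: C = 1 − h₂(ε) where h₂ is the binary entropy function.
h₂(0.125) = −0.125·log₂0.125 − 0.875·log₂0.875 = 0.5436.
C = 1 − 0.5436 = 0.4564 bits per channel use.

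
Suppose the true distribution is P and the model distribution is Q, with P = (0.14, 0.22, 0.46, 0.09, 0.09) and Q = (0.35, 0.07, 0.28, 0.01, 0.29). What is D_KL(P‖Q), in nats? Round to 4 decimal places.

D(P‖Q) = Σ p·ln(p/q).
  0.14·ln(0.14/0.35) = -0.12828
  0.22·ln(0.22/0.07) = 0.25193
  0.46·ln(0.46/0.28) = 0.22836
  0.09·ln(0.09/0.01) = 0.19775
  0.09·ln(0.09/0.29) = -0.10531
D(P‖Q) = 0.4445 nats.

0.4445 nats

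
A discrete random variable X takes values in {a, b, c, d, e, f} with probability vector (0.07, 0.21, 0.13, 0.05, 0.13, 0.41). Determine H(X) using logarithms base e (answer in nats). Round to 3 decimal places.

H(X) = −Σ p·ln p.
  −(0.07)·ln(0.07) = 0.1861
  −(0.21)·ln(0.21) = 0.3277
  −(0.13)·ln(0.13) = 0.2652
  −(0.05)·ln(0.05) = 0.1498
  −(0.13)·ln(0.13) = 0.2652
  −(0.41)·ln(0.41) = 0.3656
Sum: 0.1861 + 0.3277 + 0.2652 + 0.1498 + 0.2652 + 0.3656 = 1.560 nats.

1.560 nats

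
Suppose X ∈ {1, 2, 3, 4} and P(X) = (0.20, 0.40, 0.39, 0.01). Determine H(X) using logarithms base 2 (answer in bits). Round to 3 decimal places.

H(X) = −Σ p·log₂ p.
  −(0.20)·log₂(0.20) = 0.4644
  −(0.40)·log₂(0.40) = 0.5288
  −(0.39)·log₂(0.39) = 0.5298
  −(0.01)·log₂(0.01) = 0.0664
Sum: 0.4644 + 0.5288 + 0.5298 + 0.0664 = 1.589 bits.

1.589 bits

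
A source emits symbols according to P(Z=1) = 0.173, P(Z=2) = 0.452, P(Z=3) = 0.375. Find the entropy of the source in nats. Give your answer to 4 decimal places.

1.0303 nats

H(Z) = −Σ p·ln p.
  −(0.173)·ln(0.173) = 0.30352
  −(0.452)·ln(0.452) = 0.35892
  −(0.375)·ln(0.375) = 0.36781
Sum: 0.30352 + 0.35892 + 0.36781 = 1.0303 nats.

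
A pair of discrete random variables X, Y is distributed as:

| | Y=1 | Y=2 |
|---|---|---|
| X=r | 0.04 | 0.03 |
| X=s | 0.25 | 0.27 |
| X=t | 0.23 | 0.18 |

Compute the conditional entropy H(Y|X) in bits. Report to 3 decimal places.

Chain rule: H(Y|X) = H(X,Y) − H(X).
Marginals: p(X) = (0.0700, 0.5200, 0.4100), p(Y) = (0.5200, 0.4800).
H(X,Y) = 2.2805 bits; H(X) = 1.2865 bits.
H(Y|X) = 2.2805 − 1.2865 = 0.994 bits.

0.994 bits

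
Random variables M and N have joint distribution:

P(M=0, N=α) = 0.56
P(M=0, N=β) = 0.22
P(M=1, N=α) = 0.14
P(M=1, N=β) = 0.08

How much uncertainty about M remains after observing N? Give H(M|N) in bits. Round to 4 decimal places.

0.7563 bits

Marginals: p(M) = (0.7800, 0.2200), p(N) = (0.7000, 0.3000).
H(M|N) = Σ p(N) · H(M|N=·).
  N=α: p=0.7000, H(M|N=α) = 0.7219
  N=β: p=0.3000, H(M|N=β) = 0.8366
Weighted sum = 0.7563 bits.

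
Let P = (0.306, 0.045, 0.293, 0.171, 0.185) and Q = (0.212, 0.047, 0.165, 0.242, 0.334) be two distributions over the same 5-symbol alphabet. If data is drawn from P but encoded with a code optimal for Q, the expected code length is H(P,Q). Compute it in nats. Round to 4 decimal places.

H(P,Q) = −Σ p·ln q.
  −0.306·ln(0.212) = 0.47466
  −0.045·ln(0.047) = 0.13759
  −0.293·ln(0.165) = 0.52793
  −0.171·ln(0.242) = 0.24262
  −0.185·ln(0.334) = 0.20287
H(P,Q) = 1.5857 nats.

1.5857 nats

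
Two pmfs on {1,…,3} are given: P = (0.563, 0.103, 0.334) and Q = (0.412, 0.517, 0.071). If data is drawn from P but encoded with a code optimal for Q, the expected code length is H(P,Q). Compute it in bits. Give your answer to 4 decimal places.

2.0928 bits

H(P,Q) = −Σ p·log₂ q.
  −0.563·log₂(0.412) = 0.72024
  −0.103·log₂(0.517) = 0.09803
  −0.334·log₂(0.071) = 1.27456
H(P,Q) = 2.0928 bits.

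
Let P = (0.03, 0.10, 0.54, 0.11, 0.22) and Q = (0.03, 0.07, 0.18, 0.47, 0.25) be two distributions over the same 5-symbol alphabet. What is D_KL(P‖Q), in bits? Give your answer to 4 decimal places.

D(P‖Q) = Σ p·log₂(p/q).
  0.03·log₂(0.03/0.03) = 0.00000
  0.10·log₂(0.10/0.07) = 0.05146
  0.54·log₂(0.54/0.18) = 0.85588
  0.11·log₂(0.11/0.47) = -0.23047
  0.22·log₂(0.22/0.25) = -0.04057
D(P‖Q) = 0.6363 bits.

0.6363 bits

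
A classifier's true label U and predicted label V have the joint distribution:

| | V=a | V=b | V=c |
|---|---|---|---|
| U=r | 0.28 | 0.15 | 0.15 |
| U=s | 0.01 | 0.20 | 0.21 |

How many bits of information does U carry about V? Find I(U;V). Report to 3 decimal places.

Marginals: p(U) = (0.5800, 0.4200), p(V) = (0.2900, 0.3500, 0.3600).
I(U;V) = Σ p(x,y)·log₂[p(x,y)/(p(x)p(y))].
  (r,a): 0.28·log₂(1.6647) = 0.2059
  (r,b): 0.15·log₂(0.7389) = -0.0655
  (r,c): 0.15·log₂(0.7184) = -0.0716
  (s,a): 0.01·log₂(0.0821) = -0.0361
  (s,b): 0.20·log₂(1.3605) = 0.0888
  (s,c): 0.21·log₂(1.3889) = 0.0995
Sum = 0.221 bits.

0.221 bits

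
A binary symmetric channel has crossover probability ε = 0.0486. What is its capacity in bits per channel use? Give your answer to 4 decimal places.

Binary symmetric channel: C = 1 − h₂(ε) where h₂ is the binary entropy function.
h₂(0.0486) = −0.0486·log₂0.0486 − 0.9514·log₂0.9514 = 0.2804.
C = 1 − 0.2804 = 0.7196 bits per channel use.

0.7196 bits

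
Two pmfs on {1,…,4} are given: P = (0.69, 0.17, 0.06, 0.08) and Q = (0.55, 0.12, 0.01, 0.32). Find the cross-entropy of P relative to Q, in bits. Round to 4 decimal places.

H(P,Q) = −Σ p·log₂ q.
  −0.69·log₂(0.55) = 0.59512
  −0.17·log₂(0.12) = 0.52001
  −0.06·log₂(0.01) = 0.39863
  −0.08·log₂(0.32) = 0.13151
H(P,Q) = 1.6453 bits.

1.6453 bits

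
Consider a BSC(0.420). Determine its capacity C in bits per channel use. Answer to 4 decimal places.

Binary symmetric channel: C = 1 − h₂(ε) where h₂ is the binary entropy function.
h₂(0.420) = −0.420·log₂0.420 − 0.580·log₂0.580 = 0.9815.
C = 1 − 0.9815 = 0.0185 bits per channel use.

0.0185 bits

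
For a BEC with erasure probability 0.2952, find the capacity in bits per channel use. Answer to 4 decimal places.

0.7048 bits

Binary erasure channel: capacity C = 1 − ε.
C = 1 − 0.2952 = 0.7048 bits per channel use.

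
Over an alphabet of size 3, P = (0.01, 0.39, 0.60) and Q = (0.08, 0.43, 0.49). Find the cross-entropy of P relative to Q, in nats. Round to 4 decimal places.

H(P,Q) = −Σ p·ln q.
  −0.01·ln(0.08) = 0.02526
  −0.39·ln(0.43) = 0.32915
  −0.60·ln(0.49) = 0.42801
H(P,Q) = 0.7824 nats.

0.7824 nats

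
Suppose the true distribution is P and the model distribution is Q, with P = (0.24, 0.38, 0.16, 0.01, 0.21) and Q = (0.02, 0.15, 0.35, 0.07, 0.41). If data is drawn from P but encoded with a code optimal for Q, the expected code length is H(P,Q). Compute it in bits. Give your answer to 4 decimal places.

2.9454 bits

H(P,Q) = −Σ p·log₂ q.
  −0.24·log₂(0.02) = 1.35453
  −0.38·log₂(0.15) = 1.04005
  −0.16·log₂(0.35) = 0.24233
  −0.01·log₂(0.07) = 0.03837
  −0.21·log₂(0.41) = 0.27012
H(P,Q) = 2.9454 bits.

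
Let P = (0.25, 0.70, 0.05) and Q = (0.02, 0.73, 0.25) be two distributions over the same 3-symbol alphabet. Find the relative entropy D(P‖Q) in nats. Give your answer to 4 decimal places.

0.5216 nats

D(P‖Q) = Σ p·ln(p/q).
  0.25·ln(0.25/0.02) = 0.63143
  0.70·ln(0.70/0.73) = -0.02937
  0.05·ln(0.05/0.25) = -0.08047
D(P‖Q) = 0.5216 nats.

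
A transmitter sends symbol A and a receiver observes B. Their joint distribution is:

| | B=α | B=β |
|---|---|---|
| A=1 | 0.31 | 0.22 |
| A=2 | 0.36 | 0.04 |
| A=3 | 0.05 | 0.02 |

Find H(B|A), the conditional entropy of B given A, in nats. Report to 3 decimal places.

Chain rule: H(B|A) = H(A,B) − H(A).
Marginals: p(A) = (0.5300, 0.4000, 0.0700), p(B) = (0.7200, 0.2800).
H(A,B) = 1.4208 nats; H(A) = 0.8891 nats.
H(B|A) = 1.4208 − 0.8891 = 0.532 nats.

0.532 nats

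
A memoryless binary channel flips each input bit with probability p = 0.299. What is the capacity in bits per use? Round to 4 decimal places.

0.1199 bits

Binary symmetric channel: C = 1 − h₂(ε) where h₂ is the binary entropy function.
h₂(0.299) = −0.299·log₂0.299 − 0.701·log₂0.701 = 0.8801.
C = 1 − 0.8801 = 0.1199 bits per channel use.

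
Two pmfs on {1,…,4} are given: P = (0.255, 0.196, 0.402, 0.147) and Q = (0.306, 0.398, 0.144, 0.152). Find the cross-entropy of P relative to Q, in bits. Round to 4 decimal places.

H(P,Q) = −Σ p·log₂ q.
  −0.255·log₂(0.306) = 0.43564
  −0.196·log₂(0.398) = 0.26052
  −0.402·log₂(0.144) = 1.12394
  −0.147·log₂(0.152) = 0.39952
H(P,Q) = 2.2196 bits.

2.2196 bits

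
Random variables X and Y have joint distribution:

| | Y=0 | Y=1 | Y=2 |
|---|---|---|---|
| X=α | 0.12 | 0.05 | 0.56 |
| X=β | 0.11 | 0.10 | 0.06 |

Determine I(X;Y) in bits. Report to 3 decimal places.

0.190 bits

Marginals: p(X) = (0.7300, 0.2700), p(Y) = (0.2300, 0.1500, 0.6200).
I(X;Y) = H(X) + H(Y) − H(X,Y).
H(X) = 0.8415, H(Y) = 1.3258, H(X,Y) = 1.9776.
I(X;Y) = 0.8415 + 1.3258 − 1.9776 = 0.190 bits.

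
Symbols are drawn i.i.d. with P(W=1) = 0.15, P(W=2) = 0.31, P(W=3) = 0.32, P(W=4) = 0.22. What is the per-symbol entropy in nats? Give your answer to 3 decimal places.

H(W) = −Σ p·ln p.
  −(0.15)·ln(0.15) = 0.2846
  −(0.31)·ln(0.31) = 0.3631
  −(0.32)·ln(0.32) = 0.3646
  −(0.22)·ln(0.22) = 0.3331
Sum: 0.2846 + 0.3631 + 0.3646 + 0.3331 = 1.345 nats.

1.345 nats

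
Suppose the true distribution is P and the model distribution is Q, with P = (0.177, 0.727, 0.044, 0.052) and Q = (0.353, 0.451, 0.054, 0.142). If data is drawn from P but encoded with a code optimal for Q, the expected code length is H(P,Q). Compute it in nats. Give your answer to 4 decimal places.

H(P,Q) = −Σ p·ln q.
  −0.177·ln(0.353) = 0.18431
  −0.727·ln(0.451) = 0.57890
  −0.044·ln(0.054) = 0.12843
  −0.052·ln(0.142) = 0.10150
H(P,Q) = 0.9931 nats.

0.9931 nats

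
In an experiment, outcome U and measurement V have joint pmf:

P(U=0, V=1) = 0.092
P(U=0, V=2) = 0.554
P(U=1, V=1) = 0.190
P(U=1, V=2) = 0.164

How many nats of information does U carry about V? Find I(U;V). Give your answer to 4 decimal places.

0.0860 nats

Marginals: p(U) = (0.6460, 0.3540), p(V) = (0.2820, 0.7180).
I(U;V) = H(U) + H(V) − H(U,V).
H(U) = 0.6499, H(V) = 0.5948, H(U,V) = 1.1587.
I(U;V) = 0.6499 + 0.5948 − 1.1587 = 0.0860 nats.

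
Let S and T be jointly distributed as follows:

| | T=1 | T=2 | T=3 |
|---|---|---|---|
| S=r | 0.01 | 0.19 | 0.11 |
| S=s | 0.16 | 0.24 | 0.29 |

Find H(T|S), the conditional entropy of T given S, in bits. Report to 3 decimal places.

1.414 bits

Marginals: p(S) = (0.3100, 0.6900), p(T) = (0.1700, 0.4300, 0.4000).
H(T|S) = Σ p(S) · H(T|S=·).
  S=r: p=0.3100, H(T|S=r) = 1.1231
  S=s: p=0.6900, H(T|S=s) = 1.5445
Weighted sum = 1.414 bits.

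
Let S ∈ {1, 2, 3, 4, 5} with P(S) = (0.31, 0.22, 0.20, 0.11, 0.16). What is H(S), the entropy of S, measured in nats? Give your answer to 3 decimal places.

H(S) = −Σ p·ln p.
  −(0.31)·ln(0.31) = 0.3631
  −(0.22)·ln(0.22) = 0.3331
  −(0.20)·ln(0.20) = 0.3219
  −(0.11)·ln(0.11) = 0.2428
  −(0.16)·ln(0.16) = 0.2932
Sum: 0.3631 + 0.3331 + 0.3219 + 0.2428 + 0.2932 = 1.554 nats.

1.554 nats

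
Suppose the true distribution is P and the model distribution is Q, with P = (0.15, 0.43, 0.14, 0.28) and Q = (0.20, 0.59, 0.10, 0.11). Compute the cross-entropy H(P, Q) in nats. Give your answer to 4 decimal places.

1.4087 nats

H(P,Q) = −Σ p·ln q.
  −0.15·ln(0.20) = 0.24142
  −0.43·ln(0.59) = 0.22688
  −0.14·ln(0.10) = 0.32236
  −0.28·ln(0.11) = 0.61804
H(P,Q) = 1.4087 nats.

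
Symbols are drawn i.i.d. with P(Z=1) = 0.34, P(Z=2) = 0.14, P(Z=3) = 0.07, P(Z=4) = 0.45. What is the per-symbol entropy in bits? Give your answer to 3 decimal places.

H(Z) = −Σ p·log₂ p.
  −(0.34)·log₂(0.34) = 0.5292
  −(0.14)·log₂(0.14) = 0.3971
  −(0.07)·log₂(0.07) = 0.2686
  −(0.45)·log₂(0.45) = 0.5184
Sum: 0.5292 + 0.3971 + 0.2686 + 0.5184 = 1.713 bits.

1.713 bits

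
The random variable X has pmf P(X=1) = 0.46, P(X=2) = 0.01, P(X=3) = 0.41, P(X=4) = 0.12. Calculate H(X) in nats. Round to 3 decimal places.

1.023 nats

H(X) = −Σ p·ln p.
  −(0.46)·ln(0.46) = 0.3572
  −(0.01)·ln(0.01) = 0.0461
  −(0.41)·ln(0.41) = 0.3656
  −(0.12)·ln(0.12) = 0.2544
Sum: 0.3572 + 0.0461 + 0.3656 + 0.2544 = 1.023 nats.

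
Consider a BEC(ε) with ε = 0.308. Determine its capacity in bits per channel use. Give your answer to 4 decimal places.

0.6920 bits

Binary erasure channel: capacity C = 1 − ε.
C = 1 − 0.308 = 0.6920 bits per channel use.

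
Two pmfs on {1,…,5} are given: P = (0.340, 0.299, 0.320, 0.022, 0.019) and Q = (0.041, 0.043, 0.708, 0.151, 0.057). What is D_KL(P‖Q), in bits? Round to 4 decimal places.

1.4163 bits

D(P‖Q) = Σ p·log₂(p/q).
  0.340·log₂(0.340/0.041) = 1.03763
  0.299·log₂(0.299/0.043) = 0.83652
  0.320·log₂(0.320/0.708) = -0.36662
  0.022·log₂(0.022/0.151) = -0.06114
  0.019·log₂(0.019/0.057) = -0.03011
D(P‖Q) = 1.4163 bits.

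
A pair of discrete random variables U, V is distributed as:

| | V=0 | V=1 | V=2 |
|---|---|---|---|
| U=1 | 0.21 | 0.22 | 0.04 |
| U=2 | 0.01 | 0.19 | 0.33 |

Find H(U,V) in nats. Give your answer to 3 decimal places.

1.517 nats

H(U,V) = −Σ p(x,y)·ln p(x,y) over all 6 cells.
  cell (1,0): −0.21·ln0.21 = 0.3277
  cell (1,1): −0.22·ln0.22 = 0.3331
  cell (1,2): −0.04·ln0.04 = 0.1288
  cell (2,0): −0.01·ln0.01 = 0.0461
  cell (2,1): −0.19·ln0.19 = 0.3155
  cell (2,2): −0.33·ln0.33 = 0.3659
Sum = 1.517 nats.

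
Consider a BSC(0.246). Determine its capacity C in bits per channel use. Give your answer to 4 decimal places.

0.1951 bits

Binary symmetric channel: C = 1 − h₂(ε) where h₂ is the binary entropy function.
h₂(0.246) = −0.246·log₂0.246 − 0.754·log₂0.754 = 0.8049.
C = 1 − 0.8049 = 0.1951 bits per channel use.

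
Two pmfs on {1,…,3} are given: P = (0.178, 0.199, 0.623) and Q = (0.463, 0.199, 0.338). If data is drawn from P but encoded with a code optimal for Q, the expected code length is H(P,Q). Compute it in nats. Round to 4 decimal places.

H(P,Q) = −Σ p·ln q.
  −0.178·ln(0.463) = 0.13707
  −0.199·ln(0.199) = 0.32128
  −0.623·ln(0.338) = 0.67577
H(P,Q) = 1.1341 nats.

1.1341 nats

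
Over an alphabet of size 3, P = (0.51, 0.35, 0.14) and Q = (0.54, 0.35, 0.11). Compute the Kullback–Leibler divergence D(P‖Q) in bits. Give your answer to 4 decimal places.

D(P‖Q) = Σ p·log₂(p/q).
  0.51·log₂(0.51/0.54) = -0.04206
  0.35·log₂(0.35/0.35) = 0.00000
  0.14·log₂(0.14/0.11) = 0.04871
D(P‖Q) = 0.0067 bits.

0.0067 bits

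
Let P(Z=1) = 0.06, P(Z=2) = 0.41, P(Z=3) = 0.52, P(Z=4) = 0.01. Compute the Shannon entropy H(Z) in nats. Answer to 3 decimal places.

0.920 nats

H(Z) = −Σ p·ln p.
  −(0.06)·ln(0.06) = 0.1688
  −(0.41)·ln(0.41) = 0.3656
  −(0.52)·ln(0.52) = 0.3400
  −(0.01)·ln(0.01) = 0.0461
Sum: 0.1688 + 0.3656 + 0.3400 + 0.0461 = 0.920 nats.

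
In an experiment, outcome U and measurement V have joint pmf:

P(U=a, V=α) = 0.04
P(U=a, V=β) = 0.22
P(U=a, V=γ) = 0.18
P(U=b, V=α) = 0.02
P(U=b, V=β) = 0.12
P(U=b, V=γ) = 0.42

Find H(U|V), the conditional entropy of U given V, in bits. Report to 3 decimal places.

Marginals: p(U) = (0.4400, 0.5600), p(V) = (0.0600, 0.3400, 0.6000).
H(U|V) = Σ p(V) · H(U|V=·).
  V=α: p=0.0600, H(U|V=α) = 0.9183
  V=β: p=0.3400, H(U|V=β) = 0.9367
  V=γ: p=0.6000, H(U|V=γ) = 0.8813
Weighted sum = 0.902 bits.

0.902 bits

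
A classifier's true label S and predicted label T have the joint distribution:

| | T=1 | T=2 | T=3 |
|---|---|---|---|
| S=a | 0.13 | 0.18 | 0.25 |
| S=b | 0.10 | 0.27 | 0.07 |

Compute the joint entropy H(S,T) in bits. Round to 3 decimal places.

2.439 bits

H(S,T) = −Σ p(x,y)·log₂ p(x,y) over all 6 cells.
  cell (a,1): −0.13·log₂0.13 = 0.3826
  cell (a,2): −0.18·log₂0.18 = 0.4453
  cell (a,3): −0.25·log₂0.25 = 0.5000
  cell (b,1): −0.10·log₂0.10 = 0.3322
  cell (b,2): −0.27·log₂0.27 = 0.5100
  cell (b,3): −0.07·log₂0.07 = 0.2686
Sum = 2.439 bits.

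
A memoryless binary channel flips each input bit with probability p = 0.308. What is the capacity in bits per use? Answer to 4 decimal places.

0.1091 bits

Binary symmetric channel: C = 1 − h₂(ε) where h₂ is the binary entropy function.
h₂(0.308) = −0.308·log₂0.308 − 0.692·log₂0.692 = 0.8909.
C = 1 − 0.8909 = 0.1091 bits per channel use.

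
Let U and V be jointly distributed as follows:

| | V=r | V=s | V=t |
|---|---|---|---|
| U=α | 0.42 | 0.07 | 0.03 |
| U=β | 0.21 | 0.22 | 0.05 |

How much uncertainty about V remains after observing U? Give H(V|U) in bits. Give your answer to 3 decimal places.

1.117 bits

Marginals: p(U) = (0.5200, 0.4800), p(V) = (0.6300, 0.2900, 0.0800).
H(V|U) = Σ p(U) · H(V|U=·).
  U=α: p=0.5200, H(V|U=α) = 0.8758
  U=β: p=0.4800, H(V|U=β) = 1.3775
Weighted sum = 1.117 bits.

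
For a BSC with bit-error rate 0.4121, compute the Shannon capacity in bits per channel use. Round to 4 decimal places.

0.0224 bits

Binary symmetric channel: C = 1 − h₂(ε) where h₂ is the binary entropy function.
h₂(0.4121) = −0.4121·log₂0.4121 − 0.5879·log₂0.5879 = 0.9776.
C = 1 − 0.9776 = 0.0224 bits per channel use.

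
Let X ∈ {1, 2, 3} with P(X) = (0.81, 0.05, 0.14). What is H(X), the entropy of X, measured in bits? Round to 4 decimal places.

H(X) = −Σ p·log₂ p.
  −(0.81)·log₂(0.81) = 0.24625
  −(0.05)·log₂(0.05) = 0.21610
  −(0.14)·log₂(0.14) = 0.39711
Sum: 0.24625 + 0.21610 + 0.39711 = 0.8595 bits.

0.8595 bits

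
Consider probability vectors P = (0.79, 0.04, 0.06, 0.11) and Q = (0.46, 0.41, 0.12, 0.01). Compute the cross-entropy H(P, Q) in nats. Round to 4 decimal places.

1.2829 nats

H(P,Q) = −Σ p·ln q.
  −0.79·ln(0.46) = 0.61346
  −0.04·ln(0.41) = 0.03566
  −0.06·ln(0.12) = 0.12722
  −0.11·ln(0.01) = 0.50657
H(P,Q) = 1.2829 nats.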